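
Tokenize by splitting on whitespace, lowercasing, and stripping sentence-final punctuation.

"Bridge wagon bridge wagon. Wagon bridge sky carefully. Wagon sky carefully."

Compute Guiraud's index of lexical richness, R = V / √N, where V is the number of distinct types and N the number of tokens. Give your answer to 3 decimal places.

1.206

N = 11, V = 4.
√N = 3.316625
R = 4 / 3.316625 = 1.206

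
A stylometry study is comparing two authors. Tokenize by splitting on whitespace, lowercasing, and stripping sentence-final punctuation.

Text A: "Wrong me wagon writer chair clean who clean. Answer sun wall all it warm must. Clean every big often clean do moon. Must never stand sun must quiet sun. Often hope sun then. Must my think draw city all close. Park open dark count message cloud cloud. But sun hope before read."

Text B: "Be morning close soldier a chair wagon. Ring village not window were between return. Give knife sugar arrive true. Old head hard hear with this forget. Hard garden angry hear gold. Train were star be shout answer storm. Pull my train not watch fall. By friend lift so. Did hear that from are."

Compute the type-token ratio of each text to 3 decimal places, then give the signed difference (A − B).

-0.137

TTR(A) = 38/52 = 0.731
TTR(B) = 46/53 = 0.868
Difference = 0.731 − 0.868 = -0.137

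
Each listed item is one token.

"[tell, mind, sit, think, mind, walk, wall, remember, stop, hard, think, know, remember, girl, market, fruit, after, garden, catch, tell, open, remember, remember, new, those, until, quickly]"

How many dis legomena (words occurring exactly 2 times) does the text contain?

3

Frequencies: remember:4, tell:2, mind:2, think:2, sit:1, walk:1, wall:1, stop:1, hard:1, know:1, girl:1, market:1, fruit:1, after:1, garden:1, catch:1, open:1, new:1, those:1, until:1, … (1 more, each freq 1)
Words with frequency 2: mind, tell, think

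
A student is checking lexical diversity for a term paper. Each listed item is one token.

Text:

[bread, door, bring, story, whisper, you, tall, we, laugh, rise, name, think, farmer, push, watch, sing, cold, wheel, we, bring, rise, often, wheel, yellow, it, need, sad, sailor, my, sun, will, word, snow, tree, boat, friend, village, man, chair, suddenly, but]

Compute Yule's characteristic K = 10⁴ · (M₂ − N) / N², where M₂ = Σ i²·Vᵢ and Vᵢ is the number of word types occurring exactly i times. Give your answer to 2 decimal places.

Frequencies: bring:2, we:2, rise:2, wheel:2, bread:1, door:1, story:1, whisper:1, you:1, tall:1, laugh:1, name:1, think:1, farmer:1, push:1, watch:1, sing:1, cold:1, often:1, yellow:1, … (17 more, each freq 1)
N = 41. Frequency spectrum: V_1=33, V_2=4
M₂ = 1²·33 + 2²·4 = 49
K = 10000 × (49 − 41) / 41² = 47.59

47.59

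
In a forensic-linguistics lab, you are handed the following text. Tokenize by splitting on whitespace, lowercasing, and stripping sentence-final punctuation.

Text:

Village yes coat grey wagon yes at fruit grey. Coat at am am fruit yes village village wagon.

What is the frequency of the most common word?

3

Frequencies: village:3, yes:3, coat:2, grey:2, wagon:2, at:2, fruit:2, am:2
Most common: 'village' with frequency 3.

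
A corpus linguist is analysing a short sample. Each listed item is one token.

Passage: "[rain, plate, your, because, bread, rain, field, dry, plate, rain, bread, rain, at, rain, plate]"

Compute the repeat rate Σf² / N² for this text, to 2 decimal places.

Frequencies: rain:5, plate:3, bread:2, your:1, because:1, field:1, dry:1, at:1
Σf² = 43; N² = 225
Repeat rate = 43 / 225 = 0.19

0.19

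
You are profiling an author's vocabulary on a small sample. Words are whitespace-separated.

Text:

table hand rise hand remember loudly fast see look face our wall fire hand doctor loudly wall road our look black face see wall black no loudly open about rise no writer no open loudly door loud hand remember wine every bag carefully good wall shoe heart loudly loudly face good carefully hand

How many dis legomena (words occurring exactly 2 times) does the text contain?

9

Frequencies: loudly:6, hand:5, wall:4, face:3, no:3, rise:2, remember:2, see:2, look:2, our:2, black:2, open:2, carefully:2, good:2, table:1, fast:1, fire:1, doctor:1, road:1, about:1, … (8 more, each freq 1)
Words with frequency 2: black, carefully, good, look, open, our, remember, rise, see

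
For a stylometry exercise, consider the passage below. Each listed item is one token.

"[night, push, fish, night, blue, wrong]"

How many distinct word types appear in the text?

5

Distinct types: {blue, fish, night, push, wrong}
V = 5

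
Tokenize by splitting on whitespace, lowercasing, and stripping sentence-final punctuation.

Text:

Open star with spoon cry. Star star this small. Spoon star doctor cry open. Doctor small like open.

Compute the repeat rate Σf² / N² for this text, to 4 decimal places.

0.1358

Frequencies: star:4, open:3, spoon:2, cry:2, small:2, doctor:2, with:1, this:1, like:1
Σf² = 44; N² = 324
Repeat rate = 44 / 324 = 0.1358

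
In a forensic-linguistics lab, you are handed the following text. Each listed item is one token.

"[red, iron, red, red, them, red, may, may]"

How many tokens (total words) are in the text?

8

Tokens: red, iron, red, red, them, red, may, may
N = 8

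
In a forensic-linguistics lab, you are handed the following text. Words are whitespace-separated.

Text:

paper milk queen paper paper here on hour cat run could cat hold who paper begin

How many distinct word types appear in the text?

Distinct types: {begin, cat, could, here, hold, hour, milk, on, paper, queen, run, who}
V = 12

12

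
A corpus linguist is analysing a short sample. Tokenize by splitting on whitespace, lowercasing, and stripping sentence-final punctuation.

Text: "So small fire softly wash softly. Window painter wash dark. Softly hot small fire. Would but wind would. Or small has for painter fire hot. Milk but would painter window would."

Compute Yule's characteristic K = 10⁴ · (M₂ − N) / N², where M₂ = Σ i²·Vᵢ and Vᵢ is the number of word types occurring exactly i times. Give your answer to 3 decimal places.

Frequencies: would:4, small:3, fire:3, softly:3, painter:3, wash:2, window:2, hot:2, but:2, so:1, dark:1, wind:1, or:1, has:1, for:1, milk:1
N = 31. Frequency spectrum: V_1=7, V_2=4, V_3=4, V_4=1
M₂ = 1²·7 + 2²·4 + 3²·4 + 4²·1 = 75
K = 10000 × (75 − 31) / 31² = 457.856

457.856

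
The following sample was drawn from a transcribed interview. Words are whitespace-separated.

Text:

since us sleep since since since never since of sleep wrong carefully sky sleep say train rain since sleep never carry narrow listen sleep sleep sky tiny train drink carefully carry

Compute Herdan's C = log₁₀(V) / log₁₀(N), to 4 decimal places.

N = 31, V = 16.
log₁₀(V) = 1.204120, log₁₀(N) = 1.491362
C = 1.204120 / 1.491362 = 0.8074

0.8074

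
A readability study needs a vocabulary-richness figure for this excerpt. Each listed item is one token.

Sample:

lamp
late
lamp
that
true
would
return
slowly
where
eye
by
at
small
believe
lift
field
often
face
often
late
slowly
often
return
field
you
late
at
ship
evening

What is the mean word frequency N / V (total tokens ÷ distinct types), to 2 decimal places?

N = 29 tokens, V = 20 types.
Mean frequency = N / V = 29 / 20 = 1.45

1.45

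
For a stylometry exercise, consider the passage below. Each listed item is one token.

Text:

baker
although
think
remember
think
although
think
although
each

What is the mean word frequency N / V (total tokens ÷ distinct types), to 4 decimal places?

N = 9 tokens, V = 5 types.
Mean frequency = N / V = 9 / 5 = 1.8000

1.8000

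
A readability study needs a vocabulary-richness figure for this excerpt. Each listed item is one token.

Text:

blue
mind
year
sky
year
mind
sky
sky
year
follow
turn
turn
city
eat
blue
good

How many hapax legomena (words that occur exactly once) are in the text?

Frequencies: year:3, sky:3, blue:2, mind:2, turn:2, follow:1, city:1, eat:1, good:1
Hapax (freq=1): city, eat, follow, good

4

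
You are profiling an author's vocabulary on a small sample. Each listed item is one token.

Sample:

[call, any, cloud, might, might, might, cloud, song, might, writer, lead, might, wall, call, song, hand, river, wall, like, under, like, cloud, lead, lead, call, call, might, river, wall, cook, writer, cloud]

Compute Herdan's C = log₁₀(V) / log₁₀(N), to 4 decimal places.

N = 32, V = 13.
log₁₀(V) = 1.113943, log₁₀(N) = 1.505150
C = 1.113943 / 1.505150 = 0.7401

0.7401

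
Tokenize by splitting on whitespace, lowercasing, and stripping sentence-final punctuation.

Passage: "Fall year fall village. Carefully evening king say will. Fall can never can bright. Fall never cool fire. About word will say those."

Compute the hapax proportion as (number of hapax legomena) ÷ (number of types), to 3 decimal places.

Frequencies: fall:4, say:2, will:2, can:2, never:2, year:1, village:1, carefully:1, evening:1, king:1, bright:1, cool:1, fire:1, about:1, word:1, those:1
Hapax count = 11; type count = 16.
Ratio = 11 / 16 = 0.688

0.688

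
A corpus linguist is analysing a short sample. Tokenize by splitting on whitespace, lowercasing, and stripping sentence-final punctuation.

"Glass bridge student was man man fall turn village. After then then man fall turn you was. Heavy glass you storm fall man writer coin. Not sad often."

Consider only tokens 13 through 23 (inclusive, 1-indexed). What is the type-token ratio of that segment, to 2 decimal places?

0.73

Segment tokens 13–23: man, fall, turn, you, was, heavy, glass, you, storm, fall, man
Segment N = 11, segment V = 8.
TTR = 8 / 11 = 0.73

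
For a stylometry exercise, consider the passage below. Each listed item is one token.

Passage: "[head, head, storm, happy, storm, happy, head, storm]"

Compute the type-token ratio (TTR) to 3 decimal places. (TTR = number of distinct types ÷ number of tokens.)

N = 8 tokens, V = 3 types.
TTR = V / N = 3 / 8 = 0.375

0.375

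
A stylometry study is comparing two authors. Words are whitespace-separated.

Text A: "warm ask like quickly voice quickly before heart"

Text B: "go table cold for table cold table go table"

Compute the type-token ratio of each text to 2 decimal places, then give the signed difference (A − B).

TTR(A) = 7/8 = 0.88
TTR(B) = 4/9 = 0.44
Difference = 0.88 − 0.44 = 0.44

0.44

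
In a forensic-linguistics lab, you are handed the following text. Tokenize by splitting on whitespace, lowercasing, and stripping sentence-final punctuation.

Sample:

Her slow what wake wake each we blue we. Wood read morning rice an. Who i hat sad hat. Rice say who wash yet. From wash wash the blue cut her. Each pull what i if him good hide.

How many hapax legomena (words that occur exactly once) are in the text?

Frequencies: wash:3, her:2, what:2, wake:2, each:2, we:2, blue:2, rice:2, who:2, i:2, hat:2, slow:1, wood:1, read:1, morning:1, an:1, sad:1, say:1, yet:1, from:1, … (7 more, each freq 1)
Hapax (freq=1): an, cut, from, good, hide, him, if, morning, pull, read, sad, say, slow, the, wood, yet

16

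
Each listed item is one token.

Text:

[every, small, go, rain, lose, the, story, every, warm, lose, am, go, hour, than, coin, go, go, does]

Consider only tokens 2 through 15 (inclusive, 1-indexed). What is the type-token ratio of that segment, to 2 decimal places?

Segment tokens 2–15: small, go, rain, lose, the, story, every, warm, lose, am, go, hour, than, coin
Segment N = 14, segment V = 12.
TTR = 12 / 14 = 0.86

0.86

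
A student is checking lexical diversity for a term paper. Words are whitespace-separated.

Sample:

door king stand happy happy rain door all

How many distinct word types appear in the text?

6

Distinct types: {all, door, happy, king, rain, stand}
V = 6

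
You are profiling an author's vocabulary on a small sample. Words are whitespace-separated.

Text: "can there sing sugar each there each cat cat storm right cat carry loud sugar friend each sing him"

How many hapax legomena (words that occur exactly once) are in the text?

Frequencies: each:3, cat:3, there:2, sing:2, sugar:2, can:1, storm:1, right:1, carry:1, loud:1, friend:1, him:1
Hapax (freq=1): can, carry, friend, him, loud, right, storm

7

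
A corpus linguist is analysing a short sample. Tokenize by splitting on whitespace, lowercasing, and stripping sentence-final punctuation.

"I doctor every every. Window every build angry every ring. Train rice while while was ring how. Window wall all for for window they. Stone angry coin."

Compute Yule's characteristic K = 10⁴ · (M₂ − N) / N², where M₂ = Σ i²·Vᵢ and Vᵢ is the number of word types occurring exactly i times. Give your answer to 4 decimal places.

Frequencies: every:4, window:3, angry:2, ring:2, while:2, for:2, i:1, doctor:1, build:1, train:1, rice:1, was:1, how:1, wall:1, all:1, they:1, stone:1, coin:1
N = 27. Frequency spectrum: V_1=12, V_2=4, V_3=1, V_4=1
M₂ = 1²·12 + 2²·4 + 3²·1 + 4²·1 = 53
K = 10000 × (53 − 27) / 27² = 356.6529

356.6529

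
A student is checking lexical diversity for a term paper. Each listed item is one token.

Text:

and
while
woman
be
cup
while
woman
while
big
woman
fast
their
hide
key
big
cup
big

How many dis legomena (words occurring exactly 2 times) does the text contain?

1

Frequencies: while:3, woman:3, big:3, cup:2, and:1, be:1, fast:1, their:1, hide:1, key:1
Words with frequency 2: cup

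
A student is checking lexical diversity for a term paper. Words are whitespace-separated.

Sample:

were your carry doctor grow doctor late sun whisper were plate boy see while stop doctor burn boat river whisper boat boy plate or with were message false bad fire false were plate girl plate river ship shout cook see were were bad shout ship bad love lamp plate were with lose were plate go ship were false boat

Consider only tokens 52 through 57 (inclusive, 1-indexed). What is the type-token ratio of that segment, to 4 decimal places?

Segment tokens 52–57: lose, were, plate, go, ship, were
Segment N = 6, segment V = 5.
TTR = 5 / 6 = 0.8333

0.8333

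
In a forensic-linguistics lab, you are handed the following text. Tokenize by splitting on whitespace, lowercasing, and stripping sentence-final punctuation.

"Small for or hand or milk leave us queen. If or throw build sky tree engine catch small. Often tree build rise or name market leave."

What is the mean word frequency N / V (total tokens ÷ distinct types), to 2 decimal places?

1.37

N = 26 tokens, V = 19 types.
Mean frequency = N / V = 26 / 19 = 1.37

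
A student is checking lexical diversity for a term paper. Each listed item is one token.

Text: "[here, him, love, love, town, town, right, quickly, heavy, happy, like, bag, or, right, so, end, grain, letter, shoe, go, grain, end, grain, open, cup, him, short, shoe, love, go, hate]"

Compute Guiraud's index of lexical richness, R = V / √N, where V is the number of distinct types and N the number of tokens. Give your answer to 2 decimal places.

N = 31, V = 21.
√N = 5.567764
R = 21 / 5.567764 = 3.77

3.77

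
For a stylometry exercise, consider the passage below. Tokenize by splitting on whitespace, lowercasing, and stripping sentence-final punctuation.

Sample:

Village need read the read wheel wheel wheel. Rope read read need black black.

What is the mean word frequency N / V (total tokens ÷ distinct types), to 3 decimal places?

N = 14 tokens, V = 7 types.
Mean frequency = N / V = 14 / 7 = 2.000

2.000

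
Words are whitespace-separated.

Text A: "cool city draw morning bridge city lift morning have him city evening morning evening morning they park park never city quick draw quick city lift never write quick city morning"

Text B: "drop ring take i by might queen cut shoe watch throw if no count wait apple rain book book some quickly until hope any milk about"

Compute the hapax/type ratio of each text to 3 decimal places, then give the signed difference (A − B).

-0.531

A: hapax=6, V=14, ratio=0.429
B: hapax=24, V=25, ratio=0.960
Difference = 0.429 − 0.960 = -0.531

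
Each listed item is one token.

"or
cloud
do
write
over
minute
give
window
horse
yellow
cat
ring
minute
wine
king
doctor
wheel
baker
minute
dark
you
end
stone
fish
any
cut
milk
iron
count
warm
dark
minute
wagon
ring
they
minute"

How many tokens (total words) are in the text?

Tokens: or, cloud, do, write, over, minute, give, window, horse, yellow, cat, ring, minute, wine, king, doctor, wheel, baker, minute, dark, you, end, stone, fish, any, cut, milk, iron, count, warm, dark, minute, wagon, ring, they, minute
N = 36

36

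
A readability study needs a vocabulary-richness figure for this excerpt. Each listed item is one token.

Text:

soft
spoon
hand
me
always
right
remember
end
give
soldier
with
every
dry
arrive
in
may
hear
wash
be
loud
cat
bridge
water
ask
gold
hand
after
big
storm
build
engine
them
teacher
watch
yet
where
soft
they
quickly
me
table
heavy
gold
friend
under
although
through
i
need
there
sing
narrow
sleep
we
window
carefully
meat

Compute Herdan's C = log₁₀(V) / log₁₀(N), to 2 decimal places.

N = 57, V = 53.
log₁₀(V) = 1.724276, log₁₀(N) = 1.755875
C = 1.724276 / 1.755875 = 0.98

0.98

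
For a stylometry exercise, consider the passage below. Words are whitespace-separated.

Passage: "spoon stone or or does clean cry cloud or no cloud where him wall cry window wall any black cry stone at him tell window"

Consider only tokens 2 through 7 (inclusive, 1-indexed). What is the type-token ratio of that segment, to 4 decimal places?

0.8333

Segment tokens 2–7: stone, or, or, does, clean, cry
Segment N = 6, segment V = 5.
TTR = 5 / 6 = 0.8333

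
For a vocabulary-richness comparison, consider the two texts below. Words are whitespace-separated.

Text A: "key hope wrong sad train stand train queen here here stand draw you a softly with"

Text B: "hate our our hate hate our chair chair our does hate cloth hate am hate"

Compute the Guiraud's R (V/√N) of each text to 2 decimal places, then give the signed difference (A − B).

A: V=13, N=16, R=3.25
B: V=6, N=15, R=1.55
Difference = 3.25 − 1.55 = 1.70

1.70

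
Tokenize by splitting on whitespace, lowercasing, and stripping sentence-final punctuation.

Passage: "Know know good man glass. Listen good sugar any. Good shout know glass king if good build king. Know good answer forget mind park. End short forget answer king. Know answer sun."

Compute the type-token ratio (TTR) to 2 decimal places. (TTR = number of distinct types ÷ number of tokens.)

0.56

N = 32 tokens, V = 18 types.
TTR = V / N = 18 / 32 = 0.56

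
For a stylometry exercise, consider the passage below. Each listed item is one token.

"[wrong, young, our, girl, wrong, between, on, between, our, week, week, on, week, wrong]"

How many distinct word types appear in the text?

7

Distinct types: {between, girl, on, our, week, wrong, young}
V = 7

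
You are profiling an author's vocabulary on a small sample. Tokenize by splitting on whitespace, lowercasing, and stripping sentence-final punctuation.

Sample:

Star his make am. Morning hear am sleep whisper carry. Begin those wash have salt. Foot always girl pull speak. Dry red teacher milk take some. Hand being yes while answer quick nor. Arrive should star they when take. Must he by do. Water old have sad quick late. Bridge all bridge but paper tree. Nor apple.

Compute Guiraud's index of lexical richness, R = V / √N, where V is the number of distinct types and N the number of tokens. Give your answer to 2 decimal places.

N = 57, V = 50.
√N = 7.549834
R = 50 / 7.549834 = 6.62

6.62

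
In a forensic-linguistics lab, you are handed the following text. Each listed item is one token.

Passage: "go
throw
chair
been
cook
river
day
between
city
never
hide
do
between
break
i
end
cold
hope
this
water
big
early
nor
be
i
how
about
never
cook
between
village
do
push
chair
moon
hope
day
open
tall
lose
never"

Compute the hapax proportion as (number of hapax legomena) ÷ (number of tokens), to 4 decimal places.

Frequencies: between:3, never:3, chair:2, cook:2, day:2, do:2, i:2, hope:2, go:1, throw:1, been:1, river:1, city:1, hide:1, break:1, end:1, cold:1, this:1, water:1, big:1, … (11 more, each freq 1)
Hapax count = 23; token count = 41.
Ratio = 23 / 41 = 0.5610

0.5610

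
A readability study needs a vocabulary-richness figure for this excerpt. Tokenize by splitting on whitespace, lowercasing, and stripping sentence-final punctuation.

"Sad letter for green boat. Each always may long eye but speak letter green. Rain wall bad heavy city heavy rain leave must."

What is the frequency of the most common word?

Frequencies: letter:2, green:2, rain:2, heavy:2, sad:1, for:1, boat:1, each:1, always:1, may:1, long:1, eye:1, but:1, speak:1, wall:1, bad:1, city:1, leave:1, must:1
Most common: 'letter' with frequency 2.

2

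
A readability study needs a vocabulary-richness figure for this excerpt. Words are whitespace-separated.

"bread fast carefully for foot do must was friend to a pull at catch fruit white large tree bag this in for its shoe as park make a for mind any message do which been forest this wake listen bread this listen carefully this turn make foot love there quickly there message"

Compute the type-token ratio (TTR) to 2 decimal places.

N = 52 tokens, V = 38 types.
TTR = V / N = 38 / 52 = 0.73

0.73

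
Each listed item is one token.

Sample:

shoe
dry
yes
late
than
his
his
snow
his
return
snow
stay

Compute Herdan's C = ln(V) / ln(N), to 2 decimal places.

N = 12, V = 9.
ln(V) = 2.197225, ln(N) = 2.484907
C = 2.197225 / 2.484907 = 0.88

0.88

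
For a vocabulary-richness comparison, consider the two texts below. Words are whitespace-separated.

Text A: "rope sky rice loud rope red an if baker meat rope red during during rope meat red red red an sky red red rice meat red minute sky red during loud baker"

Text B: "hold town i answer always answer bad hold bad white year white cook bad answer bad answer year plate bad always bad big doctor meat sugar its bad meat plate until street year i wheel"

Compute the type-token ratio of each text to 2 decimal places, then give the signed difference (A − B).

-0.17

TTR(A) = 11/32 = 0.34
TTR(B) = 18/35 = 0.51
Difference = 0.34 − 0.51 = -0.17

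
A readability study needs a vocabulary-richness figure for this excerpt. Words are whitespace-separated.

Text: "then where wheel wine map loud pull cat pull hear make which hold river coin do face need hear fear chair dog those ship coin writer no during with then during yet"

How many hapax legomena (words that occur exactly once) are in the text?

22

Frequencies: then:2, pull:2, hear:2, coin:2, during:2, where:1, wheel:1, wine:1, map:1, loud:1, cat:1, make:1, which:1, hold:1, river:1, do:1, face:1, need:1, fear:1, chair:1, … (7 more, each freq 1)
Hapax (freq=1): cat, chair, do, dog, face, fear, hold, loud, make, map, need, no, river, ship, those, wheel, where, which, wine, with, writer, yet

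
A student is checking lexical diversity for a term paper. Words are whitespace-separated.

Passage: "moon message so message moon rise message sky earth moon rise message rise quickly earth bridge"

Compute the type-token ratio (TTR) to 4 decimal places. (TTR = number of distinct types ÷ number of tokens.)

0.5000

N = 16 tokens, V = 8 types.
TTR = V / N = 8 / 16 = 0.5000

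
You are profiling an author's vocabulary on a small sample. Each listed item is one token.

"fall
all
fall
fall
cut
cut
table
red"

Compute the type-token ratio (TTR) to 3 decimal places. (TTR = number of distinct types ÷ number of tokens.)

N = 8 tokens, V = 5 types.
TTR = V / N = 5 / 8 = 0.625

0.625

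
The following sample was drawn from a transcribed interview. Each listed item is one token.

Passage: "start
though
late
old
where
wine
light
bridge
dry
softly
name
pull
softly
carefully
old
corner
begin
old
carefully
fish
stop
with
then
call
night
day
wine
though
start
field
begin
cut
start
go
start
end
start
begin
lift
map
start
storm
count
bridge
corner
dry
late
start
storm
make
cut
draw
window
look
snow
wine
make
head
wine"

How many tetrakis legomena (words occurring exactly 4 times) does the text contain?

1

Frequencies: start:7, wine:4, old:3, begin:3, though:2, late:2, bridge:2, dry:2, softly:2, carefully:2, corner:2, cut:2, storm:2, make:2, where:1, light:1, name:1, pull:1, fish:1, stop:1, … (16 more, each freq 1)
Words with frequency 4: wine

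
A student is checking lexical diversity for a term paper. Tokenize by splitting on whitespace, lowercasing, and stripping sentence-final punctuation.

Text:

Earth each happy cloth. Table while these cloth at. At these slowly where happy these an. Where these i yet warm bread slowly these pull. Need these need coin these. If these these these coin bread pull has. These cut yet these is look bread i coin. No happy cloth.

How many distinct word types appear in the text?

Distinct types: {an, at, bread, cloth, coin, cut, each, earth, happy, has, i, if, is, look, need, no, pull, slowly, table, these, warm, where, while, yet}
V = 24

24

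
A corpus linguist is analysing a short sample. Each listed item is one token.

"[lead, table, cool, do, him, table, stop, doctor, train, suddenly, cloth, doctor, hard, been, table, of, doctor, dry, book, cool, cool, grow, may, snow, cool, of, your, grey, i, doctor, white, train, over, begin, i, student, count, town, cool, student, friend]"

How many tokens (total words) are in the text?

41

Tokens: lead, table, cool, do, him, table, stop, doctor, train, suddenly, cloth, doctor, hard, been, table, of, doctor, dry, book, cool, cool, grow, may, snow, cool, of, your, grey, i, doctor, white, train, over, begin, i, student, count, town, cool, student, friend
N = 41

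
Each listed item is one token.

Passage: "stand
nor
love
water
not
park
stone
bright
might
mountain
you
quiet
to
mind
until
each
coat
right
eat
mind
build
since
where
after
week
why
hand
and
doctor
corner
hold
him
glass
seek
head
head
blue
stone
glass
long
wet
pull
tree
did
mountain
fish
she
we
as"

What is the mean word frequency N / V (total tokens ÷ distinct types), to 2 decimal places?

1.11

N = 49 tokens, V = 44 types.
Mean frequency = N / V = 49 / 44 = 1.11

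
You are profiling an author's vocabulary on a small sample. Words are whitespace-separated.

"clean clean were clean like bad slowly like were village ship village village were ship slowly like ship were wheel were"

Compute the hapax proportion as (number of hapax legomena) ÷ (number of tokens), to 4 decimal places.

0.0952

Frequencies: were:5, clean:3, like:3, village:3, ship:3, slowly:2, bad:1, wheel:1
Hapax count = 2; token count = 21.
Ratio = 2 / 21 = 0.0952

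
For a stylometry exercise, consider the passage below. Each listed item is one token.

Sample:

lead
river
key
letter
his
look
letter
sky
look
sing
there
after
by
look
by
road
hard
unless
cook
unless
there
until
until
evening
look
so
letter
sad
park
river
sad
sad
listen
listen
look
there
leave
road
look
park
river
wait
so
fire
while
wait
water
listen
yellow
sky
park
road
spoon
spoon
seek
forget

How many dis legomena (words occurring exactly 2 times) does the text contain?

Frequencies: look:6, river:3, letter:3, there:3, road:3, sad:3, park:3, listen:3, sky:2, by:2, unless:2, until:2, so:2, wait:2, spoon:2, lead:1, key:1, his:1, sing:1, after:1, … (10 more, each freq 1)
Words with frequency 2: by, sky, so, spoon, unless, until, wait

7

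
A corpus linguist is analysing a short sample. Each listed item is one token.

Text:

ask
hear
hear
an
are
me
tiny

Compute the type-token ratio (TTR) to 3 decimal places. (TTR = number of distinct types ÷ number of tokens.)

0.857

N = 7 tokens, V = 6 types.
TTR = V / N = 6 / 7 = 0.857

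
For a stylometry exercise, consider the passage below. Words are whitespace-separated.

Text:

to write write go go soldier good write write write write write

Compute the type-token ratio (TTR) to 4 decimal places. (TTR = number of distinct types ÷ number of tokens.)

0.4167

N = 12 tokens, V = 5 types.
TTR = V / N = 5 / 12 = 0.4167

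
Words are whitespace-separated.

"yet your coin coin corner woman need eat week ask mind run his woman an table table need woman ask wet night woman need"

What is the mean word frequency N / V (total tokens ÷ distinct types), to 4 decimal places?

N = 24 tokens, V = 16 types.
Mean frequency = N / V = 24 / 16 = 1.5000

1.5000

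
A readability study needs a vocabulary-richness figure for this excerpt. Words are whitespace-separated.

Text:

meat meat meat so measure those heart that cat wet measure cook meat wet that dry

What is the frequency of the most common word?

4

Frequencies: meat:4, measure:2, that:2, wet:2, so:1, those:1, heart:1, cat:1, cook:1, dry:1
Most common: 'meat' with frequency 4.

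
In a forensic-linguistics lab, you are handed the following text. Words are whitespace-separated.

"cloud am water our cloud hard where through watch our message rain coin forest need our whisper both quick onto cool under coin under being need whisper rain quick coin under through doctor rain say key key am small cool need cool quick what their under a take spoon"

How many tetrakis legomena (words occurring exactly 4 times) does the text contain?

Frequencies: under:4, our:3, rain:3, coin:3, need:3, quick:3, cool:3, cloud:2, am:2, through:2, whisper:2, key:2, water:1, hard:1, where:1, watch:1, message:1, forest:1, both:1, onto:1, … (9 more, each freq 1)
Words with frequency 4: under

1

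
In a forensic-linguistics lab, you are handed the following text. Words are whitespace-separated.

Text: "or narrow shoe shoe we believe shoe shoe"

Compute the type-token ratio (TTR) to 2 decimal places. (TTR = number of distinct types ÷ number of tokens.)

N = 8 tokens, V = 5 types.
TTR = V / N = 5 / 8 = 0.63

0.63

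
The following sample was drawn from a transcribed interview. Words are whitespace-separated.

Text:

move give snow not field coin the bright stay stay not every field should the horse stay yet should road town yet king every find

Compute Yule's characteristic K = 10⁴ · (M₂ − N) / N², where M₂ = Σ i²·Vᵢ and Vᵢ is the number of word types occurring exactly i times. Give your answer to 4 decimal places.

288.0000

Frequencies: stay:3, not:2, field:2, the:2, every:2, should:2, yet:2, move:1, give:1, snow:1, coin:1, bright:1, horse:1, road:1, town:1, king:1, find:1
N = 25. Frequency spectrum: V_1=10, V_2=6, V_3=1
M₂ = 1²·10 + 2²·6 + 3²·1 = 43
K = 10000 × (43 − 25) / 25² = 288.0000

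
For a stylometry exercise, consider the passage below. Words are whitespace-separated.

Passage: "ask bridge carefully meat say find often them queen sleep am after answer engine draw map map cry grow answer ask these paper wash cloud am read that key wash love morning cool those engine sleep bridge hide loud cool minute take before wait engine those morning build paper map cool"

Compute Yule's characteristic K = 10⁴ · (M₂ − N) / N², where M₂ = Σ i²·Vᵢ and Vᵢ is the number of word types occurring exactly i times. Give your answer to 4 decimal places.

Frequencies: engine:3, map:3, cool:3, ask:2, bridge:2, sleep:2, am:2, answer:2, paper:2, wash:2, morning:2, those:2, carefully:1, meat:1, say:1, find:1, often:1, them:1, queen:1, after:1, … (16 more, each freq 1)
N = 51. Frequency spectrum: V_1=24, V_2=9, V_3=3
M₂ = 1²·24 + 2²·9 + 3²·3 = 87
K = 10000 × (87 − 51) / 51² = 138.4083

138.4083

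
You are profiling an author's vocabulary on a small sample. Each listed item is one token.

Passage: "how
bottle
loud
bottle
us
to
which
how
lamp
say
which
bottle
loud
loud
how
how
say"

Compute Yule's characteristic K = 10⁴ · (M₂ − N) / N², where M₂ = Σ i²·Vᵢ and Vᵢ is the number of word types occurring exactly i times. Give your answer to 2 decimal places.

968.86

Frequencies: how:4, bottle:3, loud:3, which:2, say:2, us:1, to:1, lamp:1
N = 17. Frequency spectrum: V_1=3, V_2=2, V_3=2, V_4=1
M₂ = 1²·3 + 2²·2 + 3²·2 + 4²·1 = 45
K = 10000 × (45 − 17) / 17² = 968.86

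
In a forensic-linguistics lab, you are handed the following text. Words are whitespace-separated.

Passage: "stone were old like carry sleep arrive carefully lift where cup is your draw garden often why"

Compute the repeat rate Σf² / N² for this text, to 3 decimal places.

Frequencies: stone:1, were:1, old:1, like:1, carry:1, sleep:1, arrive:1, carefully:1, lift:1, where:1, cup:1, is:1, your:1, draw:1, garden:1, often:1, why:1
Σf² = 17; N² = 289
Repeat rate = 17 / 289 = 0.059

0.059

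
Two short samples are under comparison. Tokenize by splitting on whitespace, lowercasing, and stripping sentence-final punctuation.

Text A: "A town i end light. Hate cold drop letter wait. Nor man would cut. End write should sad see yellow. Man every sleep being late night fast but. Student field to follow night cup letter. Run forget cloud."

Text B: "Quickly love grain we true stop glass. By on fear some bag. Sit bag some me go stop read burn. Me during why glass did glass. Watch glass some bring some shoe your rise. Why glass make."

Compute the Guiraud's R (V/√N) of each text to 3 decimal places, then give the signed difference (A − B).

A: V=34, N=38, R=5.516
B: V=26, N=37, R=4.274
Difference = 5.516 − 4.274 = 1.242

1.242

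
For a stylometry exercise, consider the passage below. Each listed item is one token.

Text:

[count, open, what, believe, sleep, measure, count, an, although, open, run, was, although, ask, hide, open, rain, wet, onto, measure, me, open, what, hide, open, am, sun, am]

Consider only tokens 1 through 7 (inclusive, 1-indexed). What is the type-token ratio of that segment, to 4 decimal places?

0.8571

Segment tokens 1–7: count, open, what, believe, sleep, measure, count
Segment N = 7, segment V = 6.
TTR = 6 / 7 = 0.8571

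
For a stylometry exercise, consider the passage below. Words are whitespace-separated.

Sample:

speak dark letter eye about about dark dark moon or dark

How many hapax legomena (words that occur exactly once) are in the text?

5

Frequencies: dark:4, about:2, speak:1, letter:1, eye:1, moon:1, or:1
Hapax (freq=1): eye, letter, moon, or, speak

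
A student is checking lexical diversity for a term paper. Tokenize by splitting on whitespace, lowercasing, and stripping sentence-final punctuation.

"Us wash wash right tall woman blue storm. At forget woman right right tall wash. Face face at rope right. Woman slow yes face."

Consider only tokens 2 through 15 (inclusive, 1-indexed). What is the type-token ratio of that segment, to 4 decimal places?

0.5714

Segment tokens 2–15: wash, wash, right, tall, woman, blue, storm, at, forget, woman, right, right, tall, wash
Segment N = 14, segment V = 8.
TTR = 8 / 14 = 0.5714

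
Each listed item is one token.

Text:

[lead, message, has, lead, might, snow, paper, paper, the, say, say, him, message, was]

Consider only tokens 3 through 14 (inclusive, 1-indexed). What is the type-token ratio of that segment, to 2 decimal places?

Segment tokens 3–14: has, lead, might, snow, paper, paper, the, say, say, him, message, was
Segment N = 12, segment V = 10.
TTR = 10 / 12 = 0.83

0.83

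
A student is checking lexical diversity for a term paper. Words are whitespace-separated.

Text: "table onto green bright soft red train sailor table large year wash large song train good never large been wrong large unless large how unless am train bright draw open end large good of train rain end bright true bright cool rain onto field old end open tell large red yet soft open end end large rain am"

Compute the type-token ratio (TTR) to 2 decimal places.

N = 58 tokens, V = 30 types.
TTR = V / N = 30 / 58 = 0.52

0.52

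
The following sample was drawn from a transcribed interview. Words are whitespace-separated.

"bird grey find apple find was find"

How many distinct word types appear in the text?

5

Distinct types: {apple, bird, find, grey, was}
V = 5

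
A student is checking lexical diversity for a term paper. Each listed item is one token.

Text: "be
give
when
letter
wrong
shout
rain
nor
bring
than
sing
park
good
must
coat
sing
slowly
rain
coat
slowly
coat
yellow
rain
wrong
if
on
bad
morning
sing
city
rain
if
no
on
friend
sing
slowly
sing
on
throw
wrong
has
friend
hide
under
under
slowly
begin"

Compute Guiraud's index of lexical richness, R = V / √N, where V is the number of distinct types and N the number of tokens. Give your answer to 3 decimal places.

N = 48, V = 29.
√N = 6.928203
R = 29 / 6.928203 = 4.186

4.186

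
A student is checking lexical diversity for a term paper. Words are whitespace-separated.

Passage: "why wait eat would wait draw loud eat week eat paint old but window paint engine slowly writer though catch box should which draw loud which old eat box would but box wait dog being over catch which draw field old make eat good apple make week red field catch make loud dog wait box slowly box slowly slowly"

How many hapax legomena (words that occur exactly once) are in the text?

11

Frequencies: eat:5, box:5, wait:4, slowly:4, draw:3, loud:3, old:3, catch:3, which:3, make:3, would:2, week:2, paint:2, but:2, dog:2, field:2, why:1, window:1, engine:1, writer:1, … (7 more, each freq 1)
Hapax (freq=1): apple, being, engine, good, over, red, should, though, why, window, writer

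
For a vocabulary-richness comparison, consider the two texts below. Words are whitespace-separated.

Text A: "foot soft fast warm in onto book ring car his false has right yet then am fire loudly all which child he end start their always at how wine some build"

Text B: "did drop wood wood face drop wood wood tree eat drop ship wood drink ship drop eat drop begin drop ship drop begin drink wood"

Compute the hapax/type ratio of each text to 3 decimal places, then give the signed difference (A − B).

A: hapax=31, V=31, ratio=1.000
B: hapax=3, V=9, ratio=0.333
Difference = 1.000 − 0.333 = 0.667

0.667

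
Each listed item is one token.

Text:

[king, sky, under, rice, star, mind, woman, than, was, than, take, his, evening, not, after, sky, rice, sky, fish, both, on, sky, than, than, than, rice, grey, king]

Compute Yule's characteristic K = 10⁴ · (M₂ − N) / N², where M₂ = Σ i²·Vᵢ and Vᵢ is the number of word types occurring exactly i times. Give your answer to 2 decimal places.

Frequencies: than:5, sky:4, rice:3, king:2, under:1, star:1, mind:1, woman:1, was:1, take:1, his:1, evening:1, not:1, after:1, fish:1, both:1, on:1, grey:1
N = 28. Frequency spectrum: V_1=14, V_2=1, V_3=1, V_4=1, V_5=1
M₂ = 1²·14 + 2²·1 + 3²·1 + 4²·1 + 5²·1 = 68
K = 10000 × (68 − 28) / 28² = 510.20

510.20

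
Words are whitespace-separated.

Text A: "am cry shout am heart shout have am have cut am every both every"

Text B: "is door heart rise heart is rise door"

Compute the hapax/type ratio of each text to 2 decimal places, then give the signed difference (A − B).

A: hapax=4, V=8, ratio=0.50
B: hapax=0, V=4, ratio=0.00
Difference = 0.50 − 0.00 = 0.50

0.50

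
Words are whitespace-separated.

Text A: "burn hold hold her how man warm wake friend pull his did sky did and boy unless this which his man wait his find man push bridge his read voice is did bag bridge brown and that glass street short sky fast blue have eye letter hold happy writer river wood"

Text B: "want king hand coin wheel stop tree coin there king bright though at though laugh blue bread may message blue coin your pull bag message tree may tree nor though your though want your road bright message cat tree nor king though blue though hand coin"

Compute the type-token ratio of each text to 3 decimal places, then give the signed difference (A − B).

TTR(A) = 39/51 = 0.765
TTR(B) = 22/46 = 0.478
Difference = 0.765 − 0.478 = 0.287

0.287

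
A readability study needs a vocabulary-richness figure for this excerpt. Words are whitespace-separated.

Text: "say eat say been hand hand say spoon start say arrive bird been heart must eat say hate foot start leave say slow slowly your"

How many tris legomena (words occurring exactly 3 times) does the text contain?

Frequencies: say:6, eat:2, been:2, hand:2, start:2, spoon:1, arrive:1, bird:1, heart:1, must:1, hate:1, foot:1, leave:1, slow:1, slowly:1, your:1
Words with frequency 3: (none)

0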